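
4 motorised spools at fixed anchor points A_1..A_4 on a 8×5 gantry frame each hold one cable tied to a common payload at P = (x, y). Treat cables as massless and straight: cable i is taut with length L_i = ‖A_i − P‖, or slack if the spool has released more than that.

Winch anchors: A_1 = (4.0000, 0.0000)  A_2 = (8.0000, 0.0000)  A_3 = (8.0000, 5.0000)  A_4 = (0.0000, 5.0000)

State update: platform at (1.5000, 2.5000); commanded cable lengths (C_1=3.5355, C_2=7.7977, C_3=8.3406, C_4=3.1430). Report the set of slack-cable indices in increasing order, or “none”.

cable 1: √((2.5000)²+(-2.5000)²)=3.5355, C_1=3.5355: taut
cable 2: √((6.5000)²+(-2.5000)²)=6.9642, C_2=7.7977: slack
cable 3: √((6.5000)²+(2.5000)²)=6.9642, C_3=8.3406: slack
cable 4: √((-1.5000)²+(2.5000)²)=2.9155, C_4=3.1430: slack

2, 3, 4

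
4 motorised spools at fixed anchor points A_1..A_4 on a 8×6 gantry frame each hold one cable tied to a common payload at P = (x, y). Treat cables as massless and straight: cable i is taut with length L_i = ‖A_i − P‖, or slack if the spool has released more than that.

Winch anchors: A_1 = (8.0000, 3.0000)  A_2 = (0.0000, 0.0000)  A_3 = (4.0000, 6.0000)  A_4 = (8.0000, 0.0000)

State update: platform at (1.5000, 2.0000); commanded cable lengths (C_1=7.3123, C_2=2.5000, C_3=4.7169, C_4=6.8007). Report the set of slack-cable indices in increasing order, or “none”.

1

cable 1: √((6.5000)²+(1.0000)²)=6.5765, C_1=7.3123: slack
cable 2: √((-1.5000)²+(-2.0000)²)=2.5000, C_2=2.5000: taut
cable 3: √((2.5000)²+(4.0000)²)=4.7170, C_3=4.7169: taut
cable 4: √((6.5000)²+(-2.0000)²)=6.8007, C_4=6.8007: taut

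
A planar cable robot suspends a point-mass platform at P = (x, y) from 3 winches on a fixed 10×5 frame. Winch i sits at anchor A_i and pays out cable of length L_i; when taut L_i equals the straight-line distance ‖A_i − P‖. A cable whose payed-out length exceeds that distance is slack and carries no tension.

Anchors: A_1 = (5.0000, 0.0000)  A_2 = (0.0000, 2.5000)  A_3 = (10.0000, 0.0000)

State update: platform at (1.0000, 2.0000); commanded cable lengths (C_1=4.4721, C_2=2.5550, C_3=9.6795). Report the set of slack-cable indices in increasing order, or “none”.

2, 3

cable 1: L_1 = ‖A_1−P‖ = 4.4721;  C_1 = 4.4721 → taut
cable 2: L_2 = ‖A_2−P‖ = 1.1180;  C_2 = 2.5550 → slack
cable 3: L_3 = ‖A_3−P‖ = 9.2195;  C_3 = 9.6795 → slack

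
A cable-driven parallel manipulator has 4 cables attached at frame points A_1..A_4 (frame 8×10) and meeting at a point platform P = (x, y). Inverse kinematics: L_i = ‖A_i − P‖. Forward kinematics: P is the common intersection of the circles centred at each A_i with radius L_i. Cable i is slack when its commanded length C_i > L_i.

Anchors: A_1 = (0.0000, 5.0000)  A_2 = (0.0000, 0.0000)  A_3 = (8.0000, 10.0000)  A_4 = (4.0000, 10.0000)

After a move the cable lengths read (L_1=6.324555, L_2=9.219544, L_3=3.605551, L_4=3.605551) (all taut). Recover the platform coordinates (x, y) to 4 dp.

each cable: (A_i−P)·(A_i−P) = L_i²; let k_i = ‖A_i‖²−L_i²
k_1 = 0.0000+25.0000−40.0000 = -15.0000
row 1: 0.0000x + 10.0000y = 70.0000  (k_2=-85.0000)
row 2: -16.0000x − 10.0000y = -166.0000  (k_3=151.0000)
row 3: -8.0000x − 10.0000y = -118.0000  (k_4=103.0000)
Cramer on rows 1–2 → x = 6.0000, y = 7.0000
check cable 4: ‖A_4−P‖² = 13.0000 ≈ L_4² = 13.0000 ✓

(6.0000, 7.0000)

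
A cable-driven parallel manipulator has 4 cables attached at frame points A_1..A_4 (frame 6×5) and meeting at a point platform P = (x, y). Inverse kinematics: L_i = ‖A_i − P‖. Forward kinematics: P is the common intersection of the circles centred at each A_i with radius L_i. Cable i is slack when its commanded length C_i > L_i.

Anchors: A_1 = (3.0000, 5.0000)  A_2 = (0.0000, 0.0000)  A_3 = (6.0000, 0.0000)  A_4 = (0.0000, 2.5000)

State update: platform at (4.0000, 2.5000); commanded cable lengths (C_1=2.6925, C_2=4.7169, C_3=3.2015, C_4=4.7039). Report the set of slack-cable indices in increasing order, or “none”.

4

cable 1: √((-1.0000)²+(2.5000)²)=2.6926, C_1=2.6925: taut
cable 2: √((-4.0000)²+(-2.5000)²)=4.7170, C_2=4.7169: taut
cable 3: √((2.0000)²+(-2.5000)²)=3.2016, C_3=3.2015: taut
cable 4: √((-4.0000)²+(0.0000)²)=4.0000, C_4=4.7039: slack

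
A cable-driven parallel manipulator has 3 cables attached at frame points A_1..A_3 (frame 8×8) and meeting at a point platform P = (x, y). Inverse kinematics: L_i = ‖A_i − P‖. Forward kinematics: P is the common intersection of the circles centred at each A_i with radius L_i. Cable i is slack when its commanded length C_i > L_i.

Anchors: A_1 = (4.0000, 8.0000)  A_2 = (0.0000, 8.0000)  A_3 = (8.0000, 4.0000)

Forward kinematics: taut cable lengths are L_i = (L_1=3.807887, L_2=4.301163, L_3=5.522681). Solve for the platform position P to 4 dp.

(2.5000, 4.5000)

each cable: (A_i−P)·(A_i−P) = L_i²; let c_i = ‖A_i‖²−L_i²
c_1 = 16.0000+64.0000−14.5000 = 65.5000
row 1: 8.0000x + 0.0000y = 20.0000  (c_2=45.5000)
row 2: -8.0000x + 8.0000y = 16.0000  (c_3=49.5000)
Cramer on rows 1–2 → x = 2.5000, y = 4.5000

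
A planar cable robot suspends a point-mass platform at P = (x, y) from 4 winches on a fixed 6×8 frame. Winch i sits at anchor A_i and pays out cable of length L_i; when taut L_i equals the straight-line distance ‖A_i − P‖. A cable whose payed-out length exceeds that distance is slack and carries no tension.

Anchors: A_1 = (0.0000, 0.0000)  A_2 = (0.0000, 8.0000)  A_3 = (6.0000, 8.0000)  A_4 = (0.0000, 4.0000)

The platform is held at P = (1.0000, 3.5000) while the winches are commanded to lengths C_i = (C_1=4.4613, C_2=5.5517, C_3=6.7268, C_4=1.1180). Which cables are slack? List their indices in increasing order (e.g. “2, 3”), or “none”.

1, 2

cable 1: L_1 = ‖A_1−P‖ = 3.6401;  C_1 = 4.4613 → slack
cable 2: L_2 = ‖A_2−P‖ = 4.6098;  C_2 = 5.5517 → slack
cable 3: L_3 = ‖A_3−P‖ = 6.7268;  C_3 = 6.7268 → taut
cable 4: L_4 = ‖A_4−P‖ = 1.1180;  C_4 = 1.1180 → taut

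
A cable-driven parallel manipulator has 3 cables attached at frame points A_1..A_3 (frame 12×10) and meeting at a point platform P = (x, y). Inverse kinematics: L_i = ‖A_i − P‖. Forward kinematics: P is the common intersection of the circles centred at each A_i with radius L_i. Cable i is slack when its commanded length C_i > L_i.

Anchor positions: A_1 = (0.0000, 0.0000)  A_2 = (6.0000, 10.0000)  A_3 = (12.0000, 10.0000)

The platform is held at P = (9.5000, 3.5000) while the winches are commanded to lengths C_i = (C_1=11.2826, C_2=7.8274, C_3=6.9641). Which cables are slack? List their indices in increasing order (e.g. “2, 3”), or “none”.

1, 2

cable 1: √((-9.5000)²+(-3.5000)²)=10.1242, C_1=11.2826: slack
cable 2: √((-3.5000)²+(6.5000)²)=7.3824, C_2=7.8274: slack
cable 3: √((2.5000)²+(6.5000)²)=6.9642, C_3=6.9641: taut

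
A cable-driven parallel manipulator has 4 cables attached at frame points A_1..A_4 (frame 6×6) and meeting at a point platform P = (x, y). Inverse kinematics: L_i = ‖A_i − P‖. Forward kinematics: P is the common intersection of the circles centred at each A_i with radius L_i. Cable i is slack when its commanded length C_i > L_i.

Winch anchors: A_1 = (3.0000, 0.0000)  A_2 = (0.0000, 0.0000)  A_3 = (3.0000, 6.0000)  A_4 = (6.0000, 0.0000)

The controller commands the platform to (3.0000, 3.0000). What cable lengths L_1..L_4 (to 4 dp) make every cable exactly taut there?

(3.0000, 4.2426, 3.0000, 4.2426)

cable 1: Δx=0.0000, Δy=-3.0000; L_1 = √(Δx²+Δy²) = 3.0000
cable 2: Δx=-3.0000, Δy=-3.0000; L_2 = √(Δx²+Δy²) = 4.2426
cable 3: Δx=0.0000, Δy=3.0000; L_3 = √(Δx²+Δy²) = 3.0000
cable 4: Δx=3.0000, Δy=-3.0000; L_4 = √(Δx²+Δy²) = 4.2426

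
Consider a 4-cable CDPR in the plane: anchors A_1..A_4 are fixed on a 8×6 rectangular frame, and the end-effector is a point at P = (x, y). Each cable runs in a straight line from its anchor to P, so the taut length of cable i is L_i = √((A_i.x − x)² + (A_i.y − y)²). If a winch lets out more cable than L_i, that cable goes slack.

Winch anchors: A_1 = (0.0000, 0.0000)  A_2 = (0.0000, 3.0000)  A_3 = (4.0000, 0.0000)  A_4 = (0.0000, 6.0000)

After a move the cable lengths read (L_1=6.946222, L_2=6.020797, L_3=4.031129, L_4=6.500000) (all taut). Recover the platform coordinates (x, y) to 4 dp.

each cable: (A_i−P)·(A_i−P) = L_i²; let k_i = ‖A_i‖²−L_i²
k_1 = 0.0000+0.0000−48.2500 = -48.2500
row 1: 0.0000x − 6.0000y = -21.0000  (k_2=-27.2500)
row 2: -8.0000x + 0.0000y = -48.0000  (k_3=-0.2500)
row 3: 0.0000x − 12.0000y = -42.0000  (k_4=-6.2500)
Cramer on rows 1–2 → x = 6.0000, y = 3.5000
check cable 4: ‖A_4−P‖² = 42.2500 ≈ L_4² = 42.2500 ✓

(6.0000, 3.5000)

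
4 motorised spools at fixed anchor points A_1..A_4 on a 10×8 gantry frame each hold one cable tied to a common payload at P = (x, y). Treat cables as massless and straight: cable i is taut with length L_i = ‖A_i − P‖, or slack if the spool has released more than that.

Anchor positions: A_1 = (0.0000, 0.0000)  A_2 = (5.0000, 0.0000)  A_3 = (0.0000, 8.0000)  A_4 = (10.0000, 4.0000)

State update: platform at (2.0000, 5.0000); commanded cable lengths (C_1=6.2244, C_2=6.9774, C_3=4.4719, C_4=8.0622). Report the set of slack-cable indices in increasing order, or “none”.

1, 2, 3

cable 1: √((-2.0000)²+(-5.0000)²)=5.3852, C_1=6.2244: slack
cable 2: √((3.0000)²+(-5.0000)²)=5.8310, C_2=6.9774: slack
cable 3: √((-2.0000)²+(3.0000)²)=3.6056, C_3=4.4719: slack
cable 4: √((8.0000)²+(-1.0000)²)=8.0623, C_4=8.0622: taut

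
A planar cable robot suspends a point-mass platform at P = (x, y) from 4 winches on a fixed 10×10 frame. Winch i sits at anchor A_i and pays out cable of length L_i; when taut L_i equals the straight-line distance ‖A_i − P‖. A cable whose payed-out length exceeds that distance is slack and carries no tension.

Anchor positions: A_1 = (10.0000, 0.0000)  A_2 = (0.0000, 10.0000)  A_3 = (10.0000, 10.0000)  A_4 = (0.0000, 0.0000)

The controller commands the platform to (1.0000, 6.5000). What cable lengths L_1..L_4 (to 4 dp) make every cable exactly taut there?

L_1 = √((10.0000−1.0000)² + (0.0000−6.5000)²) = 11.1018
L_2 = √((0.0000−1.0000)² + (10.0000−6.5000)²) = 3.6401
L_3 = √((10.0000−1.0000)² + (10.0000−6.5000)²) = 9.6566
L_4 = √((0.0000−1.0000)² + (0.0000−6.5000)²) = 6.5765

(11.1018, 3.6401, 9.6566, 6.5765)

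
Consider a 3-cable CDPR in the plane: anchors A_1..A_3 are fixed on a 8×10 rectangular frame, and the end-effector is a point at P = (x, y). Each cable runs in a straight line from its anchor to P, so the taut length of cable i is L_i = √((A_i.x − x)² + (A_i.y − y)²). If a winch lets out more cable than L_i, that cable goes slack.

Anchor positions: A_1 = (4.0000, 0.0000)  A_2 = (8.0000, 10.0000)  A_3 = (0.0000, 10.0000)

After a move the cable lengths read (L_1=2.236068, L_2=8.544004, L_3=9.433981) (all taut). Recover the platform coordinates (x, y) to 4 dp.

(5.0000, 2.0000)

expand ‖A_i−P‖²=L_i² and subtract eq 1 (c_i ≔ ‖A_i‖²−L_i²)
c_1 = 16.0000+0.0000−5.0000 = 11.0000
eq1−eq2 → [-8.0000  -20.0000]·P = -80.0000
eq1−eq3 → [8.0000  -20.0000]·P = 0.0000
2×2 solve → P = (5.0000, 2.0000)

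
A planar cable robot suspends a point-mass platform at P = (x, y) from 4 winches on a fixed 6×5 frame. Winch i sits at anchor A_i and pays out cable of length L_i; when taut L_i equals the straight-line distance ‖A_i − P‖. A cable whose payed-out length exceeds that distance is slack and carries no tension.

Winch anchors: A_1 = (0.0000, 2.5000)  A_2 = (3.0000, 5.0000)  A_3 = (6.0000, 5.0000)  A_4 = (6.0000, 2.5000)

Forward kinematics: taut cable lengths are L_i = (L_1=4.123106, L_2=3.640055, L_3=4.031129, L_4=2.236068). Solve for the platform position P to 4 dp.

(4.0000, 1.5000)

expand ‖A_i−P‖²=L_i² and subtract eq 1 (c_i ≔ ‖A_i‖²−L_i²)
c_1 = 0.0000+6.2500−17.0000 = -10.7500
eq1−eq2 → [-6.0000  -5.0000]·P = -31.5000
eq1−eq3 → [-12.0000  -5.0000]·P = -55.5000
eq1−eq4 → [-12.0000  0.0000]·P = -48.0000
2×2 solve → P = (4.0000, 1.5000)
check cable 4: ‖A_4−P‖² = 5.0000 ≈ L_4² = 5.0000 ✓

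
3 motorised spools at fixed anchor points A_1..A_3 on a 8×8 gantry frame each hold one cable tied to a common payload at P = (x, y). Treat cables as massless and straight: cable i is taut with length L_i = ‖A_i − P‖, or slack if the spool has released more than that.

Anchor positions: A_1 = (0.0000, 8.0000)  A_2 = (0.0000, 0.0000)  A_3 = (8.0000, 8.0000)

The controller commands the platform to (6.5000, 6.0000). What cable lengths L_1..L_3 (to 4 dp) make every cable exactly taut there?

(6.8007, 8.8459, 2.5000)

L_1 = √((0.0000−6.5000)² + (8.0000−6.0000)²) = 6.8007
L_2 = √((0.0000−6.5000)² + (0.0000−6.0000)²) = 8.8459
L_3 = √((8.0000−6.5000)² + (8.0000−6.0000)²) = 2.5000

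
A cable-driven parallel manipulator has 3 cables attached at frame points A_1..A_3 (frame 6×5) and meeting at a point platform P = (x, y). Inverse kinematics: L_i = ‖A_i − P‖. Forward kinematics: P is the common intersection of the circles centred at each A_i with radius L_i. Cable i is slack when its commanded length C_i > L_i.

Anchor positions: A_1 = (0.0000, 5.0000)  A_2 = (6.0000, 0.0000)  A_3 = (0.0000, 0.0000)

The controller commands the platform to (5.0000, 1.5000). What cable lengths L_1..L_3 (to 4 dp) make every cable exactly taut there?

L_1: Δ = A_1−P = (-5.0000, 3.5000) → ‖Δ‖ = √37.2500 = 6.1033
L_2: Δ = A_2−P = (1.0000, -1.5000) → ‖Δ‖ = √3.2500 = 1.8028
L_3: Δ = A_3−P = (-5.0000, -1.5000) → ‖Δ‖ = √27.2500 = 5.2202

(6.1033, 1.8028, 5.2202)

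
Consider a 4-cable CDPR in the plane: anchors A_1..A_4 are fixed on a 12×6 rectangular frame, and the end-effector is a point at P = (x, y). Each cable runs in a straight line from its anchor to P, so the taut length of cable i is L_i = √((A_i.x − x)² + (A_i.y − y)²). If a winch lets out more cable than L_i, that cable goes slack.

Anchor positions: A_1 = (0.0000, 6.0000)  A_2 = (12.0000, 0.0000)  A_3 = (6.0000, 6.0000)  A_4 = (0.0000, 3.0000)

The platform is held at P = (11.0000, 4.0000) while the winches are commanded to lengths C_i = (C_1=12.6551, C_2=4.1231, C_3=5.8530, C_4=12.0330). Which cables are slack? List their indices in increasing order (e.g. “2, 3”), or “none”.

1, 3, 4

cable 1: √((-11.0000)²+(2.0000)²)=11.1803, C_1=12.6551: slack
cable 2: √((1.0000)²+(-4.0000)²)=4.1231, C_2=4.1231: taut
cable 3: √((-5.0000)²+(2.0000)²)=5.3852, C_3=5.8530: slack
cable 4: √((-11.0000)²+(-1.0000)²)=11.0454, C_4=12.0330: slack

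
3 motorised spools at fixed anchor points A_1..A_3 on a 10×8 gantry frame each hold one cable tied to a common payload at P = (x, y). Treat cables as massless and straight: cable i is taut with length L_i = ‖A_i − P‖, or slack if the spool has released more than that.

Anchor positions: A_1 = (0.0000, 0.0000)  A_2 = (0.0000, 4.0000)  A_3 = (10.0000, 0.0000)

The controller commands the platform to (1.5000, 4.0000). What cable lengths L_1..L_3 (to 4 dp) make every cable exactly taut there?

L_1 = √((0.0000−1.5000)² + (0.0000−4.0000)²) = 4.2720
L_2 = √((0.0000−1.5000)² + (4.0000−4.0000)²) = 1.5000
L_3 = √((10.0000−1.5000)² + (0.0000−4.0000)²) = 9.3941

(4.2720, 1.5000, 9.3941)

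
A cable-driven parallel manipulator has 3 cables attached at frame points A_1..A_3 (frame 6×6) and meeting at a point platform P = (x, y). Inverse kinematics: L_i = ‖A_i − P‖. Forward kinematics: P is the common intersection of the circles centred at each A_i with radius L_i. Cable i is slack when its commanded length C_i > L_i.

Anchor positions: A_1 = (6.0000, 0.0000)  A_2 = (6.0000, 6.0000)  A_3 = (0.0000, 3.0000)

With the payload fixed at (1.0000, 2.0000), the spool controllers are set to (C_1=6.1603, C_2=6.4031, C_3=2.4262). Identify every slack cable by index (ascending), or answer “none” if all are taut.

cable 1: L_1 = ‖A_1−P‖ = 5.3852;  C_1 = 6.1603 → slack
cable 2: L_2 = ‖A_2−P‖ = 6.4031;  C_2 = 6.4031 → taut
cable 3: L_3 = ‖A_3−P‖ = 1.4142;  C_3 = 2.4262 → slack

1, 3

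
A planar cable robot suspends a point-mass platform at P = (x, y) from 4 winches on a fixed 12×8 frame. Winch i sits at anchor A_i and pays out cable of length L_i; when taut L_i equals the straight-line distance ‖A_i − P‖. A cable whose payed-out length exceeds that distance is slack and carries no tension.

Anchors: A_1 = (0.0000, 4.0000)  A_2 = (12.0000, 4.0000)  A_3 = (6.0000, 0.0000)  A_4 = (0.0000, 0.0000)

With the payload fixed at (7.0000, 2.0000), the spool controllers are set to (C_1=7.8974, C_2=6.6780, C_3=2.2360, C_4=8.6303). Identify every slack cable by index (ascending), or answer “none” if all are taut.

cable 1: L_1 = ‖A_1−P‖ = 7.2801;  C_1 = 7.8974 → slack
cable 2: L_2 = ‖A_2−P‖ = 5.3852;  C_2 = 6.6780 → slack
cable 3: L_3 = ‖A_3−P‖ = 2.2361;  C_3 = 2.2360 → taut
cable 4: L_4 = ‖A_4−P‖ = 7.2801;  C_4 = 8.6303 → slack

1, 2, 4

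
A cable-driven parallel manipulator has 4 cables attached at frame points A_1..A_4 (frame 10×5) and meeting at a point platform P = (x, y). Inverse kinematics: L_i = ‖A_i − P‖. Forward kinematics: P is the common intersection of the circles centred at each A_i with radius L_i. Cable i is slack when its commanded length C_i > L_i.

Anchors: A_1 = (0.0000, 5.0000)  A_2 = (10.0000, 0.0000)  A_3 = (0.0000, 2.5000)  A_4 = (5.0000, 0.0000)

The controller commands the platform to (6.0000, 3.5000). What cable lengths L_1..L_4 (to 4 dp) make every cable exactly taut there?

(6.1847, 5.3151, 6.0828, 3.6401)

cable 1: Δx=-6.0000, Δy=1.5000; L_1 = √(Δx²+Δy²) = 6.1847
cable 2: Δx=4.0000, Δy=-3.5000; L_2 = √(Δx²+Δy²) = 5.3151
cable 3: Δx=-6.0000, Δy=-1.0000; L_3 = √(Δx²+Δy²) = 6.0828
cable 4: Δx=-1.0000, Δy=-3.5000; L_4 = √(Δx²+Δy²) = 3.6401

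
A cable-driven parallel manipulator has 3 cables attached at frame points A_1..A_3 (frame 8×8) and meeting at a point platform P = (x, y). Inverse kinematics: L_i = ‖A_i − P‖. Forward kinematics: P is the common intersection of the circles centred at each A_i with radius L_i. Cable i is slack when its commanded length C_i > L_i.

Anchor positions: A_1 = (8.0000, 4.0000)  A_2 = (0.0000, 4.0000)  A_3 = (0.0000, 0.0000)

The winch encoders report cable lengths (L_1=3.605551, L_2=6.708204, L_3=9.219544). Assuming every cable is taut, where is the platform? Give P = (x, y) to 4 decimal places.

(6.0000, 7.0000)

circle eqns → linear via eq_j − eq_1; set c_j = A_j·A_j − L_j²
c_1 = 64.0000+16.0000−13.0000 = 67.0000
16.0000·x + 0.0000·y = c_1−c_2 = 96.0000
16.0000·x + 8.0000·y = c_1−c_3 = 152.0000
solve first two rows → x=6.0000, y=7.0000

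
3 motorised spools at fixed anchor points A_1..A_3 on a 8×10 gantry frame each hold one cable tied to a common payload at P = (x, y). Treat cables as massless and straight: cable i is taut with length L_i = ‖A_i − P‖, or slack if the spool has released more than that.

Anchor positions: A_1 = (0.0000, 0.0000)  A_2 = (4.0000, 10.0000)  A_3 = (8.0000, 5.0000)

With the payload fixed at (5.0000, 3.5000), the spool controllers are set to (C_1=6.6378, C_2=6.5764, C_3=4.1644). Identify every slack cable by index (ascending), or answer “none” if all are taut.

cable 1: √((-5.0000)²+(-3.5000)²)=6.1033, C_1=6.6378: slack
cable 2: √((-1.0000)²+(6.5000)²)=6.5765, C_2=6.5764: taut
cable 3: √((3.0000)²+(1.5000)²)=3.3541, C_3=4.1644: slack

1, 3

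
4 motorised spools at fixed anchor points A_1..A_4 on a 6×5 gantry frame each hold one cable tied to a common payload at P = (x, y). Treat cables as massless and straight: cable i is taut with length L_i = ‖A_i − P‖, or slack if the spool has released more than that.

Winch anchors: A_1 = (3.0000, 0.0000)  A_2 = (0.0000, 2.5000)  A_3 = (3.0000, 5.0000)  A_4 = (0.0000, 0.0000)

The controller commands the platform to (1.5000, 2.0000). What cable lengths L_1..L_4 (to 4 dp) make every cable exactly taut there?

(2.5000, 1.5811, 3.3541, 2.5000)

L_1: Δ = A_1−P = (1.5000, -2.0000) → ‖Δ‖ = √6.2500 = 2.5000
L_2: Δ = A_2−P = (-1.5000, 0.5000) → ‖Δ‖ = √2.5000 = 1.5811
L_3: Δ = A_3−P = (1.5000, 3.0000) → ‖Δ‖ = √11.2500 = 3.3541
L_4: Δ = A_4−P = (-1.5000, -2.0000) → ‖Δ‖ = √6.2500 = 2.5000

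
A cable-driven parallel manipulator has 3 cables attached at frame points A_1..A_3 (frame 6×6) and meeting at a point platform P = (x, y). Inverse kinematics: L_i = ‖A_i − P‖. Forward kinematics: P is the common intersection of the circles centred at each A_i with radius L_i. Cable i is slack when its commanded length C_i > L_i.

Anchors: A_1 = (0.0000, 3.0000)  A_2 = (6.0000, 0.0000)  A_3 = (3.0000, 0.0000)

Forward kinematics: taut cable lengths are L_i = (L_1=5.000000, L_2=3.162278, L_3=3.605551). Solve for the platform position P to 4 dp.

each cable: (A_i−P)·(A_i−P) = L_i²; let k_i = ‖A_i‖²−L_i²
k_1 = 0.0000+9.0000−25.0000 = -16.0000
row 1: -12.0000x + 6.0000y = -42.0000  (k_2=26.0000)
row 2: -6.0000x + 6.0000y = -12.0000  (k_3=-4.0000)
Cramer on rows 1–2 → x = 5.0000, y = 3.0000

(5.0000, 3.0000)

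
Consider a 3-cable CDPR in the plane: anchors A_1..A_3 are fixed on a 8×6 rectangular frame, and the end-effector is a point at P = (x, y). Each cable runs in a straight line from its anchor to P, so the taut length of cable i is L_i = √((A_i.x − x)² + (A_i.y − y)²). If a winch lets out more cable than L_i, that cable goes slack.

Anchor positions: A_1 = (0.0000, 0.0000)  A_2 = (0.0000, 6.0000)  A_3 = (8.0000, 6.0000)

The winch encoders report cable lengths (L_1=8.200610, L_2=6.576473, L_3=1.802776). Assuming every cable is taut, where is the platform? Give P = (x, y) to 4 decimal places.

(6.5000, 5.0000)

each cable: (A_i−P)·(A_i−P) = L_i²; let k_i = ‖A_i‖²−L_i²
k_1 = 0.0000+0.0000−67.2500 = -67.2500
row 1: 0.0000x − 12.0000y = -60.0000  (k_2=-7.2500)
row 2: -16.0000x − 12.0000y = -164.0000  (k_3=96.7500)
Cramer on rows 1–2 → x = 6.5000, y = 5.0000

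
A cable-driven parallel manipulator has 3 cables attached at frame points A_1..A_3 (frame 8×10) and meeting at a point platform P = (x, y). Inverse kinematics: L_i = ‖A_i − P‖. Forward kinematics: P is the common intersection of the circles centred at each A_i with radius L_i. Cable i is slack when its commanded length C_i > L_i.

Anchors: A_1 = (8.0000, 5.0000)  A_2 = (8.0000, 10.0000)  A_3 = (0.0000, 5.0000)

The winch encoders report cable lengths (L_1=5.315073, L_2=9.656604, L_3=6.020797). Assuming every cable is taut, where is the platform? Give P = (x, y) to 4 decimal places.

each cable: (A_i−P)·(A_i−P) = L_i²; let q_i = ‖A_i‖²−L_i²
q_1 = 64.0000+25.0000−28.2500 = 60.7500
row 1: 0.0000x − 10.0000y = -10.0000  (q_2=70.7500)
row 2: 16.0000x + 0.0000y = 72.0000  (q_3=-11.2500)
Cramer on rows 1–2 → x = 4.5000, y = 1.0000

(4.5000, 1.0000)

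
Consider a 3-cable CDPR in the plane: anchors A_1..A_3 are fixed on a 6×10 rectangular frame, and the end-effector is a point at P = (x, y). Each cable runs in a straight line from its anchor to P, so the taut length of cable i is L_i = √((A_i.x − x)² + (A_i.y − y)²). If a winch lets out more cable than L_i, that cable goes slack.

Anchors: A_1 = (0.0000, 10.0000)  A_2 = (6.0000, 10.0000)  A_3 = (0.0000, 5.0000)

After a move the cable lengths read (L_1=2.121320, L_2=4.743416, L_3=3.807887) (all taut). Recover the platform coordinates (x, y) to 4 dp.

(1.5000, 8.5000)

circle eqns → linear via eq_j − eq_1; set k_j = A_j·A_j − L_j²
k_1 = 0.0000+100.0000−4.5000 = 95.5000
-12.0000·x + 0.0000·y = k_1−k_2 = -18.0000
0.0000·x + 10.0000·y = k_1−k_3 = 85.0000
solve first two rows → x=1.5000, y=8.5000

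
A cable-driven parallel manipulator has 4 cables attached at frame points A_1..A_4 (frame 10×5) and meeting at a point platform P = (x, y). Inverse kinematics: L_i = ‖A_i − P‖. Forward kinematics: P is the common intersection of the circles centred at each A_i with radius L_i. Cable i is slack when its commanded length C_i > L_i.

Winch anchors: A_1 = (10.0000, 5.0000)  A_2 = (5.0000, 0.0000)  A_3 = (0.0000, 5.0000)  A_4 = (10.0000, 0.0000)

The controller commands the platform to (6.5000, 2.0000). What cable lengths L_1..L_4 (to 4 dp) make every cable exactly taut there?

cable 1: Δx=3.5000, Δy=3.0000; L_1 = √(Δx²+Δy²) = 4.6098
cable 2: Δx=-1.5000, Δy=-2.0000; L_2 = √(Δx²+Δy²) = 2.5000
cable 3: Δx=-6.5000, Δy=3.0000; L_3 = √(Δx²+Δy²) = 7.1589
cable 4: Δx=3.5000, Δy=-2.0000; L_4 = √(Δx²+Δy²) = 4.0311

(4.6098, 2.5000, 7.1589, 4.0311)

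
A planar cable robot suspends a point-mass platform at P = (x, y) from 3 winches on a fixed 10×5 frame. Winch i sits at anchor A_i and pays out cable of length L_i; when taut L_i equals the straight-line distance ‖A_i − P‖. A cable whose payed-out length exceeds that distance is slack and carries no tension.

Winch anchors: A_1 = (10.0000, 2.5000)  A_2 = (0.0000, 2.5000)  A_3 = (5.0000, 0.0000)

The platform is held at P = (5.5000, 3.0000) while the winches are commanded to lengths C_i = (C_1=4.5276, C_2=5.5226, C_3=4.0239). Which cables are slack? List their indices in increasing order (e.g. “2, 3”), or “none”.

cable 1: √((4.5000)²+(-0.5000)²)=4.5277, C_1=4.5276: taut
cable 2: √((-5.5000)²+(-0.5000)²)=5.5227, C_2=5.5226: taut
cable 3: √((-0.5000)²+(-3.0000)²)=3.0414, C_3=4.0239: slack

3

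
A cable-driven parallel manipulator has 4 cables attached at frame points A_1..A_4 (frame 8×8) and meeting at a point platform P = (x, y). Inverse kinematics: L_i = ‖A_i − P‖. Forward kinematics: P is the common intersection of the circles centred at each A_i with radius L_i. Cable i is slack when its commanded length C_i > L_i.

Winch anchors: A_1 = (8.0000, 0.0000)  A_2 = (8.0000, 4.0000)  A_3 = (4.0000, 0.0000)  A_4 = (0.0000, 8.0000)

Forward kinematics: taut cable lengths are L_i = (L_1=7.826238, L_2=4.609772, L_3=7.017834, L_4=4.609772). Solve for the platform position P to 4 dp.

each cable: (A_i−P)·(A_i−P) = L_i²; let c_i = ‖A_i‖²−L_i²
c_1 = 64.0000+0.0000−61.2500 = 2.7500
row 1: 0.0000x − 8.0000y = -56.0000  (c_2=58.7500)
row 2: 8.0000x + 0.0000y = 36.0000  (c_3=-33.2500)
row 3: 16.0000x − 16.0000y = -40.0000  (c_4=42.7500)
Cramer on rows 1–2 → x = 4.5000, y = 7.0000
check cable 4: ‖A_4−P‖² = 21.2500 ≈ L_4² = 21.2500 ✓

(4.5000, 7.0000)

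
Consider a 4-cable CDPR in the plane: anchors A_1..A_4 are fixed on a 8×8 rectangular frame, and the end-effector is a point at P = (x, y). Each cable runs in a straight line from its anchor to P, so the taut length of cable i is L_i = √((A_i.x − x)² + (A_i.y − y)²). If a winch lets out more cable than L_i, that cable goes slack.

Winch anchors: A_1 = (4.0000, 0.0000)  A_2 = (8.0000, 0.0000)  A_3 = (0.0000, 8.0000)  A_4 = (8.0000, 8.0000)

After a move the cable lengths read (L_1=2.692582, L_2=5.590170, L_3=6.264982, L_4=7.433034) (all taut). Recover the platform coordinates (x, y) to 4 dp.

(3.0000, 2.5000)

circle eqns → linear via eq_j − eq_1; set k_j = A_j·A_j − L_j²
k_1 = 16.0000+0.0000−7.2500 = 8.7500
-8.0000·x + 0.0000·y = k_1−k_2 = -24.0000
8.0000·x − 16.0000·y = k_1−k_3 = -16.0000
-8.0000·x − 16.0000·y = k_1−k_4 = -64.0000
solve first two rows → x=3.0000, y=2.5000
check cable 4: ‖A_4−P‖² = 55.2500 ≈ L_4² = 55.2500 ✓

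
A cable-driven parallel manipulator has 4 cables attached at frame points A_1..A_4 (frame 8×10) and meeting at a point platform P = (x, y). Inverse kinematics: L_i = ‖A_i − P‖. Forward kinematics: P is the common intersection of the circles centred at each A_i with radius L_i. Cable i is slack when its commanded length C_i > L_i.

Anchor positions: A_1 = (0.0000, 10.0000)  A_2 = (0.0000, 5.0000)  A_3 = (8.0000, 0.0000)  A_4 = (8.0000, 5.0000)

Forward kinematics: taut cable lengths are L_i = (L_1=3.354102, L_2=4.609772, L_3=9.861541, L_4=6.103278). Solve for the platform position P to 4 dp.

expand ‖A_i−P‖²=L_i² and subtract eq 1 (c_i ≔ ‖A_i‖²−L_i²)
c_1 = 0.0000+100.0000−11.2500 = 88.7500
eq1−eq2 → [0.0000  10.0000]·P = 85.0000
eq1−eq3 → [-16.0000  20.0000]·P = 122.0000
eq1−eq4 → [-16.0000  10.0000]·P = 37.0000
2×2 solve → P = (3.0000, 8.5000)
check cable 4: ‖A_4−P‖² = 37.2500 ≈ L_4² = 37.2500 ✓

(3.0000, 8.5000)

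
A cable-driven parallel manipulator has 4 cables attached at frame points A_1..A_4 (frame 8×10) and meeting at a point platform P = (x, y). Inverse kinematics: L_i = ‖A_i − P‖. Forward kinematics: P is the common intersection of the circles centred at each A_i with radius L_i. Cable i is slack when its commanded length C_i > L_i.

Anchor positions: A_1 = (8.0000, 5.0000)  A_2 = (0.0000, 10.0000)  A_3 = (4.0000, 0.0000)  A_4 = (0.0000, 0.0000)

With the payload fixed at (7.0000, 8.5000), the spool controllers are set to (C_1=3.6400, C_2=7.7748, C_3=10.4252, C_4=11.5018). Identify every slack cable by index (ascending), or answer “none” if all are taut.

2, 3, 4

i=1: geometric 3.6401 vs commanded 3.6400 ⇒ taut
i=2: geometric 7.1589 vs commanded 7.7748 ⇒ slack
i=3: geometric 9.0139 vs commanded 10.4252 ⇒ slack
i=4: geometric 11.0114 vs commanded 11.5018 ⇒ slack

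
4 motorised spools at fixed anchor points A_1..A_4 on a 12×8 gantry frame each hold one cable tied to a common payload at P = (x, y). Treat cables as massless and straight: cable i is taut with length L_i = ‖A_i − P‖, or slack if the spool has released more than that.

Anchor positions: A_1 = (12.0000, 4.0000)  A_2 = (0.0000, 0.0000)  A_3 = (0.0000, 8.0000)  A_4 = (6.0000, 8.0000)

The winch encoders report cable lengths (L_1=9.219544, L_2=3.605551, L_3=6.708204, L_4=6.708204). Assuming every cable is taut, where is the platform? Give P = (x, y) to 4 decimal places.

each cable: (A_i−P)·(A_i−P) = L_i²; let c_i = ‖A_i‖²−L_i²
c_1 = 144.0000+16.0000−85.0000 = 75.0000
row 1: 24.0000x + 8.0000y = 88.0000  (c_2=-13.0000)
row 2: 24.0000x − 8.0000y = 56.0000  (c_3=19.0000)
row 3: 12.0000x − 8.0000y = 20.0000  (c_4=55.0000)
Cramer on rows 1–2 → x = 3.0000, y = 2.0000
check cable 4: ‖A_4−P‖² = 45.0000 ≈ L_4² = 45.0000 ✓

(3.0000, 2.0000)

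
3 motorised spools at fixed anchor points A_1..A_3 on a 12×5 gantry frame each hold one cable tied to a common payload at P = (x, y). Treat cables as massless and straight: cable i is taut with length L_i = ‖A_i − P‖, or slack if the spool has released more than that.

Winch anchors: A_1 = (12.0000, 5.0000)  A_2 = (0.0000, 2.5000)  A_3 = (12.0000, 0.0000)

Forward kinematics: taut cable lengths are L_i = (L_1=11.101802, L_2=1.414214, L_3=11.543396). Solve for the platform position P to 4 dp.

expand ‖A_i−P‖²=L_i² and subtract eq 1 (c_i ≔ ‖A_i‖²−L_i²)
c_1 = 144.0000+25.0000−123.2500 = 45.7500
eq1−eq2 → [24.0000  5.0000]·P = 41.5000
eq1−eq3 → [0.0000  10.0000]·P = 35.0000
2×2 solve → P = (1.0000, 3.5000)

(1.0000, 3.5000)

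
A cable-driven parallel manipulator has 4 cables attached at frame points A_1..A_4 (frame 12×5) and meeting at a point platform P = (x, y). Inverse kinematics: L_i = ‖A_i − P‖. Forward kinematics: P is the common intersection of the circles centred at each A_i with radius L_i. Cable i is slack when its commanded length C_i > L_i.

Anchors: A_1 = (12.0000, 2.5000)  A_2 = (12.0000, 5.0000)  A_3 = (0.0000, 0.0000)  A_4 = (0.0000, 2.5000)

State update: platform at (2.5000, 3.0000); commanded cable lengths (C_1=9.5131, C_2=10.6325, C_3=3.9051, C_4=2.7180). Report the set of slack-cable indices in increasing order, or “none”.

2, 4

cable 1: √((9.5000)²+(-0.5000)²)=9.5131, C_1=9.5131: taut
cable 2: √((9.5000)²+(2.0000)²)=9.7082, C_2=10.6325: slack
cable 3: √((-2.5000)²+(-3.0000)²)=3.9051, C_3=3.9051: taut
cable 4: √((-2.5000)²+(-0.5000)²)=2.5495, C_4=2.7180: slack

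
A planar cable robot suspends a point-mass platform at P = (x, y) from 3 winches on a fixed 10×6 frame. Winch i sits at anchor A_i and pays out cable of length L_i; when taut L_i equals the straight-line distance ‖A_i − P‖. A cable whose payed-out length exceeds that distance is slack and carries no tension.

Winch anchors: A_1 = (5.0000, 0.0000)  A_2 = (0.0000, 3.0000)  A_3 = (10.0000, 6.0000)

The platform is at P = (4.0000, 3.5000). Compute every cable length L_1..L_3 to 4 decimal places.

(3.6401, 4.0311, 6.5000)

L_1: Δ = A_1−P = (1.0000, -3.5000) → ‖Δ‖ = √13.2500 = 3.6401
L_2: Δ = A_2−P = (-4.0000, -0.5000) → ‖Δ‖ = √16.2500 = 4.0311
L_3: Δ = A_3−P = (6.0000, 2.5000) → ‖Δ‖ = √42.2500 = 6.5000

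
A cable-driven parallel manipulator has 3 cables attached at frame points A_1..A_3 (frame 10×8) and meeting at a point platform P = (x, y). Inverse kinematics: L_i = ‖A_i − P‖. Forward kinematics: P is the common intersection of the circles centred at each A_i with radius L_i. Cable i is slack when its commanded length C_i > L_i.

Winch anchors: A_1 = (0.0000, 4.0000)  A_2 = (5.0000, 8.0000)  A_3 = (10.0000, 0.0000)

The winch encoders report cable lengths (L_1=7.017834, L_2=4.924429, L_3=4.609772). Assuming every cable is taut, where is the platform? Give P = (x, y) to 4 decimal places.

(7.0000, 3.5000)

expand ‖A_i−P‖²=L_i² and subtract eq 1 (q_i ≔ ‖A_i‖²−L_i²)
q_1 = 0.0000+16.0000−49.2500 = -33.2500
eq1−eq2 → [-10.0000  -8.0000]·P = -98.0000
eq1−eq3 → [-20.0000  8.0000]·P = -112.0000
2×2 solve → P = (7.0000, 3.5000)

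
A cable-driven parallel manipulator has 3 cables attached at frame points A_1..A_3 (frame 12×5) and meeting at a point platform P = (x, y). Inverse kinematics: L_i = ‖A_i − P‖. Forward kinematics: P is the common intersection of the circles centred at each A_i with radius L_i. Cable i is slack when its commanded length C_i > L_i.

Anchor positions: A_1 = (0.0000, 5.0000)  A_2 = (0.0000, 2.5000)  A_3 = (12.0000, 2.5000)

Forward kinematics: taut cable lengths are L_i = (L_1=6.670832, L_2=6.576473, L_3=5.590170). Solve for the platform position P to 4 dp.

(6.5000, 3.5000)

circle eqns → linear via eq_j − eq_1; set q_j = A_j·A_j − L_j²
q_1 = 0.0000+25.0000−44.5000 = -19.5000
0.0000·x + 5.0000·y = q_1−q_2 = 17.5000
-24.0000·x + 5.0000·y = q_1−q_3 = -138.5000
solve first two rows → x=6.5000, y=3.5000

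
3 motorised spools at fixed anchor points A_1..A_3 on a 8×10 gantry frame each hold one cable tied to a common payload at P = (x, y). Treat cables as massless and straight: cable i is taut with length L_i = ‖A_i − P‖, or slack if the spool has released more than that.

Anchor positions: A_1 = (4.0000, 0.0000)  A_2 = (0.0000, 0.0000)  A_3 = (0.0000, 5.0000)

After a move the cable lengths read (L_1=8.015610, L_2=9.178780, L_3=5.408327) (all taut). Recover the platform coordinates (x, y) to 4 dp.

expand ‖A_i−P‖²=L_i² and subtract eq 1 (q_i ≔ ‖A_i‖²−L_i²)
q_1 = 16.0000+0.0000−64.2500 = -48.2500
eq1−eq2 → [8.0000  0.0000]·P = 36.0000
eq1−eq3 → [8.0000  -10.0000]·P = -44.0000
2×2 solve → P = (4.5000, 8.0000)

(4.5000, 8.0000)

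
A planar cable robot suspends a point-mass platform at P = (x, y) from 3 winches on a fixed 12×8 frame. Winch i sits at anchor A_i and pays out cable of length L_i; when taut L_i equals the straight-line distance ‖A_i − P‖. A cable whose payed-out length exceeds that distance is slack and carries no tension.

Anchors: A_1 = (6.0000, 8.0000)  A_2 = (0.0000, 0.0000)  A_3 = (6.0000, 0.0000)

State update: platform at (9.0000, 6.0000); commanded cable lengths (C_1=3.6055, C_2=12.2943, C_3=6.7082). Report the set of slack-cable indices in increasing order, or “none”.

2

i=1: geometric 3.6056 vs commanded 3.6055 ⇒ taut
i=2: geometric 10.8167 vs commanded 12.2943 ⇒ slack
i=3: geometric 6.7082 vs commanded 6.7082 ⇒ taut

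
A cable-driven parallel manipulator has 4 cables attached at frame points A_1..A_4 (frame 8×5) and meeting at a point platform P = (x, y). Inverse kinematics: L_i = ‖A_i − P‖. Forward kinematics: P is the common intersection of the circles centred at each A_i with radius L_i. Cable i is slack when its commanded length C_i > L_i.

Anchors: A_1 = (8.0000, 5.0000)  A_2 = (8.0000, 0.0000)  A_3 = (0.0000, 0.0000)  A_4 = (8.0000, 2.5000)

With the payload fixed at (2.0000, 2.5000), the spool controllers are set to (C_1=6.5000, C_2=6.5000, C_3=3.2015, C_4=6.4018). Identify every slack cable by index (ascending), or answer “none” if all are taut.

cable 1: √((6.0000)²+(2.5000)²)=6.5000, C_1=6.5000: taut
cable 2: √((6.0000)²+(-2.5000)²)=6.5000, C_2=6.5000: taut
cable 3: √((-2.0000)²+(-2.5000)²)=3.2016, C_3=3.2015: taut
cable 4: √((6.0000)²+(0.0000)²)=6.0000, C_4=6.4018: slack

4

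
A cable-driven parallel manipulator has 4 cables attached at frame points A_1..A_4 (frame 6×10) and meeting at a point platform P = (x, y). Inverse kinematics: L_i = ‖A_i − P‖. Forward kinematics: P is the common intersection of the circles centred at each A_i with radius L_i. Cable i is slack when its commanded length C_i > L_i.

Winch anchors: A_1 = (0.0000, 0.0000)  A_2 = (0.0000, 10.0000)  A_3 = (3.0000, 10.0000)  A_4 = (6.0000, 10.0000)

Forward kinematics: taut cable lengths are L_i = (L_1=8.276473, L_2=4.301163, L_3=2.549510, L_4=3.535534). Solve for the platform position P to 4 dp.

expand ‖A_i−P‖²=L_i² and subtract eq 1 (k_i ≔ ‖A_i‖²−L_i²)
k_1 = 0.0000+0.0000−68.5000 = -68.5000
eq1−eq2 → [0.0000  -20.0000]·P = -150.0000
eq1−eq3 → [-6.0000  -20.0000]·P = -171.0000
eq1−eq4 → [-12.0000  -20.0000]·P = -192.0000
2×2 solve → P = (3.5000, 7.5000)
check cable 4: ‖A_4−P‖² = 12.5000 ≈ L_4² = 12.5000 ✓

(3.5000, 7.5000)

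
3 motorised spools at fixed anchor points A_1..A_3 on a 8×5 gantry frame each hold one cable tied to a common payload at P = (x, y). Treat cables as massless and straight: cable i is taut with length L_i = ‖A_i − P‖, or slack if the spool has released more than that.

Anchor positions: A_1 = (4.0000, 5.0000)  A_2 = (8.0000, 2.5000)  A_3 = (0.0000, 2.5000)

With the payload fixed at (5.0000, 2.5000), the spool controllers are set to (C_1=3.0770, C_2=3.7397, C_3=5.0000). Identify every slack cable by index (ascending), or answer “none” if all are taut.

i=1: geometric 2.6926 vs commanded 3.0770 ⇒ slack
i=2: geometric 3.0000 vs commanded 3.7397 ⇒ slack
i=3: geometric 5.0000 vs commanded 5.0000 ⇒ taut

1, 2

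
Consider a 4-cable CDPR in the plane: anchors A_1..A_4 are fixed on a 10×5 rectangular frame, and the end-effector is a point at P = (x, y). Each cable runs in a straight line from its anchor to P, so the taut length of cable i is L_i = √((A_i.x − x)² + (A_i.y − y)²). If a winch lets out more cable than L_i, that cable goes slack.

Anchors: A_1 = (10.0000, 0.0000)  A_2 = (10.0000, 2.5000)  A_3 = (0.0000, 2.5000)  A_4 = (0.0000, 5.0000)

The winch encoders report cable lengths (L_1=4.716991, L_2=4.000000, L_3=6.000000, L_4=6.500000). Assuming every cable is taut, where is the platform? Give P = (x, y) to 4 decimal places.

(6.0000, 2.5000)

circle eqns → linear via eq_j − eq_1; set q_j = A_j·A_j − L_j²
q_1 = 100.0000+0.0000−22.2500 = 77.7500
0.0000·x − 5.0000·y = q_1−q_2 = -12.5000
20.0000·x − 5.0000·y = q_1−q_3 = 107.5000
20.0000·x − 10.0000·y = q_1−q_4 = 95.0000
solve first two rows → x=6.0000, y=2.5000
check cable 4: ‖A_4−P‖² = 42.2500 ≈ L_4² = 42.2500 ✓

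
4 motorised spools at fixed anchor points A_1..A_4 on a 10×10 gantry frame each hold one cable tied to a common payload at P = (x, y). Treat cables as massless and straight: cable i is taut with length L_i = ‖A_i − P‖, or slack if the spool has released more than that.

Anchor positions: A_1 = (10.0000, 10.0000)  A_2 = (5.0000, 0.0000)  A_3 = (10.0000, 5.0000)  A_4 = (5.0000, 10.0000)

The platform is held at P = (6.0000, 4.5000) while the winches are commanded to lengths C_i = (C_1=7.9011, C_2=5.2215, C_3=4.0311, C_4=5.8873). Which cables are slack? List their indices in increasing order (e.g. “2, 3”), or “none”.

cable 1: L_1 = ‖A_1−P‖ = 6.8007;  C_1 = 7.9011 → slack
cable 2: L_2 = ‖A_2−P‖ = 4.6098;  C_2 = 5.2215 → slack
cable 3: L_3 = ‖A_3−P‖ = 4.0311;  C_3 = 4.0311 → taut
cable 4: L_4 = ‖A_4−P‖ = 5.5902;  C_4 = 5.8873 → slack

1, 2, 4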